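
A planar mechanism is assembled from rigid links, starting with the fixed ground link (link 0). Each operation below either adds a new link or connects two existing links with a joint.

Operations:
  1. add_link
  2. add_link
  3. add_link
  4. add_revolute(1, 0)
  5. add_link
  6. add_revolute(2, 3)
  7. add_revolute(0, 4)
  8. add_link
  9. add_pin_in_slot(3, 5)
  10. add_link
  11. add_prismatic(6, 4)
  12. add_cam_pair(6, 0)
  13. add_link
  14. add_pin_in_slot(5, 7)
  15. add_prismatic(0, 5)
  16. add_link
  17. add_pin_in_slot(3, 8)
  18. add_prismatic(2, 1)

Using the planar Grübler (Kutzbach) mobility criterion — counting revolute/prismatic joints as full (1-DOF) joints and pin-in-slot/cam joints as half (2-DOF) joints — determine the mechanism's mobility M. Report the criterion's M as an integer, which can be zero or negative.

M = 8

(L,J1,J2)=(1,0,0); link0 fixed
link1: (2,0,0)
link2: (3,0,0)
link3: (4,0,0)
R 1-0 [J1]: (4,1,0)
link4: (5,1,0)
R 2-3 [J1]: (5,2,0)
R 0-4 [J1]: (5,3,0)
link5: (6,3,0)
PS 3-5 [J2]: (6,3,1)
link6: (7,3,1)
P 6-4 [J1]: (7,4,1)
C 6-0 [J2]: (7,4,2)
link7: (8,4,2)
PS 5-7 [J2]: (8,4,3)
P 0-5 [J1]: (8,5,3)
link8: (9,5,3)
PS 3-8 [J2]: (9,5,4)
P 2-1 [J1]: (9,6,4)
Grübler: 3·8 − 2·6 − 4 = 8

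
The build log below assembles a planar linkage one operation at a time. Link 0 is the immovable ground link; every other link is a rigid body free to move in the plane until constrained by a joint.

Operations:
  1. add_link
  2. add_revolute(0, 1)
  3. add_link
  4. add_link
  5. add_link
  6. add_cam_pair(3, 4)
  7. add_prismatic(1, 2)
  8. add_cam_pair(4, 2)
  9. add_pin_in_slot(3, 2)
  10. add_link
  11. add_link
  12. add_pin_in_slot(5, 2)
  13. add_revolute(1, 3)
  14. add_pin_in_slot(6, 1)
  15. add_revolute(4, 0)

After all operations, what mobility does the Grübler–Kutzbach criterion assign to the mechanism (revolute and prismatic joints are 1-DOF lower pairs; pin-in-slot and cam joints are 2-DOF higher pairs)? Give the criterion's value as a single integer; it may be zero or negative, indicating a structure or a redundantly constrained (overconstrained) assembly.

(L,J1,J2)=(1,0,0); link0 fixed
link1: (2,0,0)
R 0-1 [J1]: (2,1,0)
link2: (3,1,0)
link3: (4,1,0)
link4: (5,1,0)
C 3-4 [J2]: (5,1,1)
P 1-2 [J1]: (5,2,1)
C 4-2 [J2]: (5,2,2)
PS 3-2 [J2]: (5,2,3)
link5: (6,2,3)
link6: (7,2,3)
PS 5-2 [J2]: (7,2,4)
R 1-3 [J1]: (7,3,4)
PS 6-1 [J2]: (7,3,5)
R 4-0 [J1]: (7,4,5)
Grübler: 3·6 − 2·4 − 5 = 5

M = 5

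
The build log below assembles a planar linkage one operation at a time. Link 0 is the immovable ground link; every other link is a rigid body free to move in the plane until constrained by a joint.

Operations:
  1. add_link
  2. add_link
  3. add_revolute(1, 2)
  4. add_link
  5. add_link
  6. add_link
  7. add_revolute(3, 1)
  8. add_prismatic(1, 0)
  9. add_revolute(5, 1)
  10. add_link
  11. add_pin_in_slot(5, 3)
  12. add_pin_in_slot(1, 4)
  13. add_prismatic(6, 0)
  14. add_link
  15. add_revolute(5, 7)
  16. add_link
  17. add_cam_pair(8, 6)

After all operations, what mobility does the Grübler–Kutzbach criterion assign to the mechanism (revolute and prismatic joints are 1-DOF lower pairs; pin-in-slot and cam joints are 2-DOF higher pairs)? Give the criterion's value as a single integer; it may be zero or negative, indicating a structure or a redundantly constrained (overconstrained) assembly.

M = 9

ground; <1,0,0>
#1 <2,0,0>
#2 <3,0,0>
R:1↔2 J1 <3,1,0>
#3 <4,1,0>
#4 <5,1,0>
#5 <6,1,0>
R:3↔1 J1 <6,2,0>
P:1↔0 J1 <6,3,0>
R:5↔1 J1 <6,4,0>
#6 <7,4,0>
PS:5↔3 J2 <7,4,1>
PS:1↔4 J2 <7,4,2>
P:6↔0 J1 <7,5,2>
#7 <8,5,2>
R:5↔7 J1 <8,6,2>
#8 <9,6,2>
C:8↔6 J2 <9,6,3>
3×8 − 2×6 − 1×3 = 9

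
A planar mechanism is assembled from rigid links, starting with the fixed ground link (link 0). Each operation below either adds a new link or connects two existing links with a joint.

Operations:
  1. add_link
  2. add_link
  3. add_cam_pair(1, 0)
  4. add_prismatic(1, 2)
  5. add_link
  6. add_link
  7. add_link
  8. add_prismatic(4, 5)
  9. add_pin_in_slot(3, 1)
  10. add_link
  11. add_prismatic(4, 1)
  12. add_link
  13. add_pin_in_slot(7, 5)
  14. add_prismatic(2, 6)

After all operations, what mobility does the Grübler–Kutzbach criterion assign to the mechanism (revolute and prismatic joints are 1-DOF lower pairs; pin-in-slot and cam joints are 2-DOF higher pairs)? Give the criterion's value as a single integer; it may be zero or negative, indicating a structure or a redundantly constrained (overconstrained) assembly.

M = 10

[1;0;0] (link 0 is ground)
L+ [2;0;0]
L+ [3;0;0]
C(1,0)∈J2 [3;0;1]
P(1,2)∈J1 [3;1;1]
L+ [4;1;1]
L+ [5;1;1]
L+ [6;1;1]
P(4,5)∈J1 [6;2;1]
PS(3,1)∈J2 [6;2;2]
L+ [7;2;2]
P(4,1)∈J1 [7;3;2]
L+ [8;3;2]
PS(7,5)∈J2 [8;3;3]
P(2,6)∈J1 [8;4;3]
mobility = 21 − 8 − 3 = 10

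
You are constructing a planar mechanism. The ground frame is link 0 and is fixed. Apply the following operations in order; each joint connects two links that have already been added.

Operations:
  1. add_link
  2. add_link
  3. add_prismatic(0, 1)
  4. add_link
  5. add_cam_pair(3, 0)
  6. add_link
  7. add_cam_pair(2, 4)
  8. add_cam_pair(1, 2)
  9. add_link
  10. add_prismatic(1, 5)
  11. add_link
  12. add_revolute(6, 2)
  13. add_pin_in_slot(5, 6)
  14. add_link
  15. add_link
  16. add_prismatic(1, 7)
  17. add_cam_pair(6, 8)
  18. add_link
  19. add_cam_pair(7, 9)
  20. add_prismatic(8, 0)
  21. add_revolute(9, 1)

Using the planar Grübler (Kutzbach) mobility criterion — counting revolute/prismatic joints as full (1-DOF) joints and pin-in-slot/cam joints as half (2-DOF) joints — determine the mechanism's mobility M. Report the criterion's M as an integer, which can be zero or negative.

M = 9

link 0 = ground. State L|J1|J2 = 1|0|0
+link1  2|0|0
+link2  3|0|0
P(0,1) f=1→J1  3|1|0
+link3  4|1|0
C(3,0) f=2→J2  4|1|1
+link4  5|1|1
C(2,4) f=2→J2  5|1|2
C(1,2) f=2→J2  5|1|3
+link5  6|1|3
P(1,5) f=1→J1  6|2|3
+link6  7|2|3
R(6,2) f=1→J1  7|3|3
PS(5,6) f=2→J2  7|3|4
+link7  8|3|4
+link8  9|3|4
P(1,7) f=1→J1  9|4|4
C(6,8) f=2→J2  9|4|5
+link9  10|4|5
C(7,9) f=2→J2  10|4|6
P(8,0) f=1→J1  10|5|6
R(9,1) f=1→J1  10|6|6
M = 3(10−1)−2·6−6 = 27−12−6 = 9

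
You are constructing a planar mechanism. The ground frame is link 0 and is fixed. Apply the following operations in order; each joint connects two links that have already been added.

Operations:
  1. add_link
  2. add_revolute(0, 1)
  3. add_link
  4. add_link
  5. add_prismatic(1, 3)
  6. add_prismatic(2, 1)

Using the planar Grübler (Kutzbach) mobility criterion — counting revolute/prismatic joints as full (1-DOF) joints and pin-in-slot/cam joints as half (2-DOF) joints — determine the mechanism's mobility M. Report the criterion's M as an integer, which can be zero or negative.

ground; <1,0,0>
#1 <2,0,0>
R:0↔1 J1 <2,1,0>
#2 <3,1,0>
#3 <4,1,0>
P:1↔3 J1 <4,2,0>
P:2↔1 J1 <4,3,0>
3×3 − 2×3 − 1×0 = 3

M = 3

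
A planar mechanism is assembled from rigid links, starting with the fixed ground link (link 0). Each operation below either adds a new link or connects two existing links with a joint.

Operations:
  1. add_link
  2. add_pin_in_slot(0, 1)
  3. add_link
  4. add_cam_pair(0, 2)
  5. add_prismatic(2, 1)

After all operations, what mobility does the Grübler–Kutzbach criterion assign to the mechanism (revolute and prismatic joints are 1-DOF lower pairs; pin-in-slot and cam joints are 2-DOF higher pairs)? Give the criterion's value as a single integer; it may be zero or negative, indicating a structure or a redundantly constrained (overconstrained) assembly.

ground; <1,0,0>
#1 <2,0,0>
PS:0↔1 J2 <2,0,1>
#2 <3,0,1>
C:0↔2 J2 <3,0,2>
P:2↔1 J1 <3,1,2>
3×2 − 2×1 − 1×2 = 2

M = 2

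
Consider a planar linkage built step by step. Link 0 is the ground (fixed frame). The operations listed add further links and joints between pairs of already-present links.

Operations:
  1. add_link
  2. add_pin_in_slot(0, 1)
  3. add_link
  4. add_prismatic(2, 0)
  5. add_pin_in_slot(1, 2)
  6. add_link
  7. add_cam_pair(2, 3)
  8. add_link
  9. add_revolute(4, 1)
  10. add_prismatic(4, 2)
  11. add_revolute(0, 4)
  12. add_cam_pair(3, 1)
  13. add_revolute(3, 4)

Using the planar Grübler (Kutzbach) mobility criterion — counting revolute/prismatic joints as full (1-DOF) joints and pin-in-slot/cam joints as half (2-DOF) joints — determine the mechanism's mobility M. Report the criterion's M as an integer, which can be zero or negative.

[1;0;0] (link 0 is ground)
L+ [2;0;0]
PS(0,1)∈J2 [2;0;1]
L+ [3;0;1]
P(2,0)∈J1 [3;1;1]
PS(1,2)∈J2 [3;1;2]
L+ [4;1;2]
C(2,3)∈J2 [4;1;3]
L+ [5;1;3]
R(4,1)∈J1 [5;2;3]
P(4,2)∈J1 [5;3;3]
R(0,4)∈J1 [5;4;3]
C(3,1)∈J2 [5;4;4]
R(3,4)∈J1 [5;5;4]
mobility = 12 − 10 − 4 = -2

M = -2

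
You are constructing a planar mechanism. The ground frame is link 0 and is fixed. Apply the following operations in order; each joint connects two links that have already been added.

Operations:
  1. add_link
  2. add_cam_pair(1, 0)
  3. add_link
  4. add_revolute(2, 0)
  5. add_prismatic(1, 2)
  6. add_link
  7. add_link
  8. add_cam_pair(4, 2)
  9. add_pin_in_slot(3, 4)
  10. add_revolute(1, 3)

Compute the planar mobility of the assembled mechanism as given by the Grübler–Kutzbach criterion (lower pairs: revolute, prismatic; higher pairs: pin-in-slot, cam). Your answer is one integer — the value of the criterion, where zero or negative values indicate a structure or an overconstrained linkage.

M = 3

ground; <1,0,0>
#1 <2,0,0>
C:1↔0 J2 <2,0,1>
#2 <3,0,1>
R:2↔0 J1 <3,1,1>
P:1↔2 J1 <3,2,1>
#3 <4,2,1>
#4 <5,2,1>
C:4↔2 J2 <5,2,2>
PS:3↔4 J2 <5,2,3>
R:1↔3 J1 <5,3,3>
3×4 − 2×3 − 1×3 = 3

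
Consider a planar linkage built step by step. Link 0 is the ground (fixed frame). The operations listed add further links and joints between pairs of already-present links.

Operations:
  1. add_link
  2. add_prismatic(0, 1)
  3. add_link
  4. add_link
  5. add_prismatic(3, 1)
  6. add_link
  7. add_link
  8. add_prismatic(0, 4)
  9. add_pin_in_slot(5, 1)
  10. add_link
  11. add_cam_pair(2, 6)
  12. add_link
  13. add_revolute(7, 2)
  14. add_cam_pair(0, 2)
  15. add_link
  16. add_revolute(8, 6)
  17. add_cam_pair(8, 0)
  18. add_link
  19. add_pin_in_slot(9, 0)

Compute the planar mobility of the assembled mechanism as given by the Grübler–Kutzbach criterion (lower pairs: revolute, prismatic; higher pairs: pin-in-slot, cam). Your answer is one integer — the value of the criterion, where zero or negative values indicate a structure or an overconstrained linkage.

M = 12

L=1 J1=0 J2=0
add link → L=2 J1=0 J2=0
P@0,1 dof=1 J1 → L=2 J1=1 J2=0
add link → L=3 J1=1 J2=0
add link → L=4 J1=1 J2=0
P@3,1 dof=1 J1 → L=4 J1=2 J2=0
add link → L=5 J1=2 J2=0
add link → L=6 J1=2 J2=0
P@0,4 dof=1 J1 → L=6 J1=3 J2=0
PS@5,1 dof=2 J2 → L=6 J1=3 J2=1
add link → L=7 J1=3 J2=1
C@2,6 dof=2 J2 → L=7 J1=3 J2=2
add link → L=8 J1=3 J2=2
R@7,2 dof=1 J1 → L=8 J1=4 J2=2
C@0,2 dof=2 J2 → L=8 J1=4 J2=3
add link → L=9 J1=4 J2=3
R@8,6 dof=1 J1 → L=9 J1=5 J2=3
C@8,0 dof=2 J2 → L=9 J1=5 J2=4
add link → L=10 J1=5 J2=4
PS@9,0 dof=2 J2 → L=10 J1=5 J2=5
M=3(L−1)−2J1−J2=3·9−2·5−5=12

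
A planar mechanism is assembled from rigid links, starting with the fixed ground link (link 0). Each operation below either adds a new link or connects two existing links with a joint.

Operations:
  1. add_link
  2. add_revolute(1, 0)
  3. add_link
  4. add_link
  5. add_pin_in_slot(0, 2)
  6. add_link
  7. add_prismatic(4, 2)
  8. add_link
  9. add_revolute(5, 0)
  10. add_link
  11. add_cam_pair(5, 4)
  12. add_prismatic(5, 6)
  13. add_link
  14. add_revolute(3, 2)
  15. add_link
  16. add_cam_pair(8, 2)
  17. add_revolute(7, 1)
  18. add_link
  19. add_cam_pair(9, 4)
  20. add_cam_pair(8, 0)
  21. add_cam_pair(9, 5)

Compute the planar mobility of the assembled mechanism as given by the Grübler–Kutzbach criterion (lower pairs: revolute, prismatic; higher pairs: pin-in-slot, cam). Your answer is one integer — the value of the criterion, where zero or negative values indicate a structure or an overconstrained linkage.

[1;0;0] (link 0 is ground)
L+ [2;0;0]
R(1,0)∈J1 [2;1;0]
L+ [3;1;0]
L+ [4;1;0]
PS(0,2)∈J2 [4;1;1]
L+ [5;1;1]
P(4,2)∈J1 [5;2;1]
L+ [6;2;1]
R(5,0)∈J1 [6;3;1]
L+ [7;3;1]
C(5,4)∈J2 [7;3;2]
P(5,6)∈J1 [7;4;2]
L+ [8;4;2]
R(3,2)∈J1 [8;5;2]
L+ [9;5;2]
C(8,2)∈J2 [9;5;3]
R(7,1)∈J1 [9;6;3]
L+ [10;6;3]
C(9,4)∈J2 [10;6;4]
C(8,0)∈J2 [10;6;5]
C(9,5)∈J2 [10;6;6]
mobility = 27 − 12 − 6 = 9

M = 9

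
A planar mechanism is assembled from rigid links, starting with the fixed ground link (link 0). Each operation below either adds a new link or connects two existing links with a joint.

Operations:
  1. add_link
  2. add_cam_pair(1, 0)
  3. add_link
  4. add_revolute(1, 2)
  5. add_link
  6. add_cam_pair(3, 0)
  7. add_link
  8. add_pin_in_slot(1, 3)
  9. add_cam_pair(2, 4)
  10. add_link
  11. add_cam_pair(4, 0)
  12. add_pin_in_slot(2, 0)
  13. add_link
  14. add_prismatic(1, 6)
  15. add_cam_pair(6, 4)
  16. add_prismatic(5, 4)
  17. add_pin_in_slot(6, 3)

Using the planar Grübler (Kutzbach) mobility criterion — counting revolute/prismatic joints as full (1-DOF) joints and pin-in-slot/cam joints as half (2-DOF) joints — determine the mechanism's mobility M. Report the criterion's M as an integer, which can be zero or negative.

M = 4

[1;0;0] (link 0 is ground)
L+ [2;0;0]
C(1,0)∈J2 [2;0;1]
L+ [3;0;1]
R(1,2)∈J1 [3;1;1]
L+ [4;1;1]
C(3,0)∈J2 [4;1;2]
L+ [5;1;2]
PS(1,3)∈J2 [5;1;3]
C(2,4)∈J2 [5;1;4]
L+ [6;1;4]
C(4,0)∈J2 [6;1;5]
PS(2,0)∈J2 [6;1;6]
L+ [7;1;6]
P(1,6)∈J1 [7;2;6]
C(6,4)∈J2 [7;2;7]
P(5,4)∈J1 [7;3;7]
PS(6,3)∈J2 [7;3;8]
mobility = 18 − 6 − 8 = 4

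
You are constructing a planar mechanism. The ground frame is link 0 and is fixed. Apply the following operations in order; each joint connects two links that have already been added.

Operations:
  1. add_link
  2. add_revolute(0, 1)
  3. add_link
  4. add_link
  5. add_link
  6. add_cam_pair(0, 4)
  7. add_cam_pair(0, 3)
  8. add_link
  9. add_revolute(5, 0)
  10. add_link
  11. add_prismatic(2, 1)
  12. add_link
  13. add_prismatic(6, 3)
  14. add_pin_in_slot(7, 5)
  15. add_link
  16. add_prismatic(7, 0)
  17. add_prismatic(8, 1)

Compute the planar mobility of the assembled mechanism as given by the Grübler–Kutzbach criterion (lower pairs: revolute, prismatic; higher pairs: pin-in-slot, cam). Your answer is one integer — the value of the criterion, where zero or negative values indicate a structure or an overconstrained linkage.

M = 9

ground; <1,0,0>
#1 <2,0,0>
R:0↔1 J1 <2,1,0>
#2 <3,1,0>
#3 <4,1,0>
#4 <5,1,0>
C:0↔4 J2 <5,1,1>
C:0↔3 J2 <5,1,2>
#5 <6,1,2>
R:5↔0 J1 <6,2,2>
#6 <7,2,2>
P:2↔1 J1 <7,3,2>
#7 <8,3,2>
P:6↔3 J1 <8,4,2>
PS:7↔5 J2 <8,4,3>
#8 <9,4,3>
P:7↔0 J1 <9,5,3>
P:8↔1 J1 <9,6,3>
3×8 − 2×6 − 1×3 = 9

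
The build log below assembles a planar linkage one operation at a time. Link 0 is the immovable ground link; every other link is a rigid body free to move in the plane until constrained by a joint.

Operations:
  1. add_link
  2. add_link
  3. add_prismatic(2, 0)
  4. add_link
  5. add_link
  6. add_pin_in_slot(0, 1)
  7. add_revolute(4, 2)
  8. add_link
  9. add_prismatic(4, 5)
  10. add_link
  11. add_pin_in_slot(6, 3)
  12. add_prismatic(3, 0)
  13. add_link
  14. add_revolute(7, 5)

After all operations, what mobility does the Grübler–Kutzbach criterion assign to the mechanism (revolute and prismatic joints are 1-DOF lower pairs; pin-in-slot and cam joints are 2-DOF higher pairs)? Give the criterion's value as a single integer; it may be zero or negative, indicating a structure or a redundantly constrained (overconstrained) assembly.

L=1 J1=0 J2=0
add link → L=2 J1=0 J2=0
add link → L=3 J1=0 J2=0
P@2,0 dof=1 J1 → L=3 J1=1 J2=0
add link → L=4 J1=1 J2=0
add link → L=5 J1=1 J2=0
PS@0,1 dof=2 J2 → L=5 J1=1 J2=1
R@4,2 dof=1 J1 → L=5 J1=2 J2=1
add link → L=6 J1=2 J2=1
P@4,5 dof=1 J1 → L=6 J1=3 J2=1
add link → L=7 J1=3 J2=1
PS@6,3 dof=2 J2 → L=7 J1=3 J2=2
P@3,0 dof=1 J1 → L=7 J1=4 J2=2
add link → L=8 J1=4 J2=2
R@7,5 dof=1 J1 → L=8 J1=5 J2=2
M=3(L−1)−2J1−J2=3·7−2·5−2=9

M = 9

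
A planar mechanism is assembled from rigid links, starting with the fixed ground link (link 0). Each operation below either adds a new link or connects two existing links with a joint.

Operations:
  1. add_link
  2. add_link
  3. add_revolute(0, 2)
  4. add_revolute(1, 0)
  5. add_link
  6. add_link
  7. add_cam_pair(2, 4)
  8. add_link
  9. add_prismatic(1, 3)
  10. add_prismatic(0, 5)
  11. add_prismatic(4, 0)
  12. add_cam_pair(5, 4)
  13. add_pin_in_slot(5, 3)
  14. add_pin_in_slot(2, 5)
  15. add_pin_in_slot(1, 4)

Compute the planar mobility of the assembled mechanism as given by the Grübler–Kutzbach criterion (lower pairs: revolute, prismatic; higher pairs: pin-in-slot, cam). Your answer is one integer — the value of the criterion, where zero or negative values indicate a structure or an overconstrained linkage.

L=1 J1=0 J2=0
add link → L=2 J1=0 J2=0
add link → L=3 J1=0 J2=0
R@0,2 dof=1 J1 → L=3 J1=1 J2=0
R@1,0 dof=1 J1 → L=3 J1=2 J2=0
add link → L=4 J1=2 J2=0
add link → L=5 J1=2 J2=0
C@2,4 dof=2 J2 → L=5 J1=2 J2=1
add link → L=6 J1=2 J2=1
P@1,3 dof=1 J1 → L=6 J1=3 J2=1
P@0,5 dof=1 J1 → L=6 J1=4 J2=1
P@4,0 dof=1 J1 → L=6 J1=5 J2=1
C@5,4 dof=2 J2 → L=6 J1=5 J2=2
PS@5,3 dof=2 J2 → L=6 J1=5 J2=3
PS@2,5 dof=2 J2 → L=6 J1=5 J2=4
PS@1,4 dof=2 J2 → L=6 J1=5 J2=5
M=3(L−1)−2J1−J2=3·5−2·5−5=0

M = 0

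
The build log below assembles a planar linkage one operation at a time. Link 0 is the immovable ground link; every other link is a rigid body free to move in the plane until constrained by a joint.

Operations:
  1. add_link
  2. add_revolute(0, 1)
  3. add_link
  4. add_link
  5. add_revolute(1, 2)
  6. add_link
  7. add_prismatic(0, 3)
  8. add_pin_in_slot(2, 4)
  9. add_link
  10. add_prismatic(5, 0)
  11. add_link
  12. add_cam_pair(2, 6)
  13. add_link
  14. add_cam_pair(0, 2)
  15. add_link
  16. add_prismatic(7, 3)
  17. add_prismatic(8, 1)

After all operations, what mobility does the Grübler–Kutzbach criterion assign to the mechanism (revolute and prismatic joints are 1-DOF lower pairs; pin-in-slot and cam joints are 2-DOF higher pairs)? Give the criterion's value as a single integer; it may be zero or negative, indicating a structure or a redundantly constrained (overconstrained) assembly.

M = 9

L=1 J1=0 J2=0
add link → L=2 J1=0 J2=0
R@0,1 dof=1 J1 → L=2 J1=1 J2=0
add link → L=3 J1=1 J2=0
add link → L=4 J1=1 J2=0
R@1,2 dof=1 J1 → L=4 J1=2 J2=0
add link → L=5 J1=2 J2=0
P@0,3 dof=1 J1 → L=5 J1=3 J2=0
PS@2,4 dof=2 J2 → L=5 J1=3 J2=1
add link → L=6 J1=3 J2=1
P@5,0 dof=1 J1 → L=6 J1=4 J2=1
add link → L=7 J1=4 J2=1
C@2,6 dof=2 J2 → L=7 J1=4 J2=2
add link → L=8 J1=4 J2=2
C@0,2 dof=2 J2 → L=8 J1=4 J2=3
add link → L=9 J1=4 J2=3
P@7,3 dof=1 J1 → L=9 J1=5 J2=3
P@8,1 dof=1 J1 → L=9 J1=6 J2=3
M=3(L−1)−2J1−J2=3·8−2·6−3=9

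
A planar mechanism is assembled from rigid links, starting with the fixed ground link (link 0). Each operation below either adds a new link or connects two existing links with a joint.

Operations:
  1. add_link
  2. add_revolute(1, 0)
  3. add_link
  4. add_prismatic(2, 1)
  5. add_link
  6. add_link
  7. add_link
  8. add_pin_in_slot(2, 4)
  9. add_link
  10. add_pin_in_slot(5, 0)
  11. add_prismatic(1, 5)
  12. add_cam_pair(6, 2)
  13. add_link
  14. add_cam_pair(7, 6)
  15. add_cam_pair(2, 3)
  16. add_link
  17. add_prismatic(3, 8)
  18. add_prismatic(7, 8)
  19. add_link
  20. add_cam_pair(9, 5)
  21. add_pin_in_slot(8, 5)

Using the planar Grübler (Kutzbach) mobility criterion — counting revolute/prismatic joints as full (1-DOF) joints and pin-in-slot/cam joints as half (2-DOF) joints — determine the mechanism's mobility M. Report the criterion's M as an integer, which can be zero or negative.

(L,J1,J2)=(1,0,0); link0 fixed
link1: (2,0,0)
R 1-0 [J1]: (2,1,0)
link2: (3,1,0)
P 2-1 [J1]: (3,2,0)
link3: (4,2,0)
link4: (5,2,0)
link5: (6,2,0)
PS 2-4 [J2]: (6,2,1)
link6: (7,2,1)
PS 5-0 [J2]: (7,2,2)
P 1-5 [J1]: (7,3,2)
C 6-2 [J2]: (7,3,3)
link7: (8,3,3)
C 7-6 [J2]: (8,3,4)
C 2-3 [J2]: (8,3,5)
link8: (9,3,5)
P 3-8 [J1]: (9,4,5)
P 7-8 [J1]: (9,5,5)
link9: (10,5,5)
C 9-5 [J2]: (10,5,6)
PS 8-5 [J2]: (10,5,7)
Grübler: 3·9 − 2·5 − 7 = 10

M = 10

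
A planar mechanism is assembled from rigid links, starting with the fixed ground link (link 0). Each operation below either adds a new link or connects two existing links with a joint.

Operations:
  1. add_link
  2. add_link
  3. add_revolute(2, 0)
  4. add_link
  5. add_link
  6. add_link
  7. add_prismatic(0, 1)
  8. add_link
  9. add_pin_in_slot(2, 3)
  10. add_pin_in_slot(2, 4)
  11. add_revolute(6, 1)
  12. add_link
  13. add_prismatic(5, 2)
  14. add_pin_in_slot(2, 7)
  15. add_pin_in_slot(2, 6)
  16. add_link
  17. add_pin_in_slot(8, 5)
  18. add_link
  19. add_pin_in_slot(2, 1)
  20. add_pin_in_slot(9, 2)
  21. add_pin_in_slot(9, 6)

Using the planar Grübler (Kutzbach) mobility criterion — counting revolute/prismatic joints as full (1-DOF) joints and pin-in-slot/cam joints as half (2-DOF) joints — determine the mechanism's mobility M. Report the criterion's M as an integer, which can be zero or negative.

ground; <1,0,0>
#1 <2,0,0>
#2 <3,0,0>
R:2↔0 J1 <3,1,0>
#3 <4,1,0>
#4 <5,1,0>
#5 <6,1,0>
P:0↔1 J1 <6,2,0>
#6 <7,2,0>
PS:2↔3 J2 <7,2,1>
PS:2↔4 J2 <7,2,2>
R:6↔1 J1 <7,3,2>
#7 <8,3,2>
P:5↔2 J1 <8,4,2>
PS:2↔7 J2 <8,4,3>
PS:2↔6 J2 <8,4,4>
#8 <9,4,4>
PS:8↔5 J2 <9,4,5>
#9 <10,4,5>
PS:2↔1 J2 <10,4,6>
PS:9↔2 J2 <10,4,7>
PS:9↔6 J2 <10,4,8>
3×9 − 2×4 − 1×8 = 11

M = 11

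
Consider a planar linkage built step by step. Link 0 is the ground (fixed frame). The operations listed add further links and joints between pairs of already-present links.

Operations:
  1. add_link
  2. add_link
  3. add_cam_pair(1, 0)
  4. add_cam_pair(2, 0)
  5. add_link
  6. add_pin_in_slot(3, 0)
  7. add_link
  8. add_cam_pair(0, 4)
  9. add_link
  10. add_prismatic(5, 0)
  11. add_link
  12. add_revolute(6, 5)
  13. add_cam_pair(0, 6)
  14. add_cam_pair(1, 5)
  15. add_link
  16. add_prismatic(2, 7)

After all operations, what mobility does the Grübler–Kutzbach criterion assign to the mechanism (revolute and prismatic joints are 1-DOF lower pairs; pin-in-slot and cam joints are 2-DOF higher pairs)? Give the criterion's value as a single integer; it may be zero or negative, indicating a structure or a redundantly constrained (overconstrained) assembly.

M = 9

ground; <1,0,0>
#1 <2,0,0>
#2 <3,0,0>
C:1↔0 J2 <3,0,1>
C:2↔0 J2 <3,0,2>
#3 <4,0,2>
PS:3↔0 J2 <4,0,3>
#4 <5,0,3>
C:0↔4 J2 <5,0,4>
#5 <6,0,4>
P:5↔0 J1 <6,1,4>
#6 <7,1,4>
R:6↔5 J1 <7,2,4>
C:0↔6 J2 <7,2,5>
C:1↔5 J2 <7,2,6>
#7 <8,2,6>
P:2↔7 J1 <8,3,6>
3×7 − 2×3 − 1×6 = 9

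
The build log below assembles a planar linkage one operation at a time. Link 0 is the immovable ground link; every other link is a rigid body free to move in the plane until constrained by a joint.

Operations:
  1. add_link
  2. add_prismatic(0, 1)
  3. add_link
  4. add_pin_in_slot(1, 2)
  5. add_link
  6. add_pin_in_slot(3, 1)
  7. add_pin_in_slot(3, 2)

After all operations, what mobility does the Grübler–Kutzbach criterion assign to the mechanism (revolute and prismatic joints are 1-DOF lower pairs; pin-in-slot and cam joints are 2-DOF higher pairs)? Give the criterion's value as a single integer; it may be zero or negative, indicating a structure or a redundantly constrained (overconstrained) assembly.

link 0 = ground. State L|J1|J2 = 1|0|0
+link1  2|0|0
P(0,1) f=1→J1  2|1|0
+link2  3|1|0
PS(1,2) f=2→J2  3|1|1
+link3  4|1|1
PS(3,1) f=2→J2  4|1|2
PS(3,2) f=2→J2  4|1|3
M = 3(4−1)−2·1−3 = 9−2−3 = 4

M = 4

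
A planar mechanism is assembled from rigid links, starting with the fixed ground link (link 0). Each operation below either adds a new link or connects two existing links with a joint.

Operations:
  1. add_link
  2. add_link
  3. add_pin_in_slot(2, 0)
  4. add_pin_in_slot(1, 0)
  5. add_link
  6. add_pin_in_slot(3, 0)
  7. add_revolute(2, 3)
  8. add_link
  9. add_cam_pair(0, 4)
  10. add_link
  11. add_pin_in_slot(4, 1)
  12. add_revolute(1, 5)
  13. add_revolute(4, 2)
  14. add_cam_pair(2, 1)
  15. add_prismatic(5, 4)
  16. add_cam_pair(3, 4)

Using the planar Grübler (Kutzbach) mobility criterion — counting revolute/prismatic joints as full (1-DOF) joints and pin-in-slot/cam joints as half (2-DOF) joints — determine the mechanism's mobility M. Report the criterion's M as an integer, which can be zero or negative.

(L,J1,J2)=(1,0,0); link0 fixed
link1: (2,0,0)
link2: (3,0,0)
PS 2-0 [J2]: (3,0,1)
PS 1-0 [J2]: (3,0,2)
link3: (4,0,2)
PS 3-0 [J2]: (4,0,3)
R 2-3 [J1]: (4,1,3)
link4: (5,1,3)
C 0-4 [J2]: (5,1,4)
link5: (6,1,4)
PS 4-1 [J2]: (6,1,5)
R 1-5 [J1]: (6,2,5)
R 4-2 [J1]: (6,3,5)
C 2-1 [J2]: (6,3,6)
P 5-4 [J1]: (6,4,6)
C 3-4 [J2]: (6,4,7)
Grübler: 3·5 − 2·4 − 7 = 0

M = 0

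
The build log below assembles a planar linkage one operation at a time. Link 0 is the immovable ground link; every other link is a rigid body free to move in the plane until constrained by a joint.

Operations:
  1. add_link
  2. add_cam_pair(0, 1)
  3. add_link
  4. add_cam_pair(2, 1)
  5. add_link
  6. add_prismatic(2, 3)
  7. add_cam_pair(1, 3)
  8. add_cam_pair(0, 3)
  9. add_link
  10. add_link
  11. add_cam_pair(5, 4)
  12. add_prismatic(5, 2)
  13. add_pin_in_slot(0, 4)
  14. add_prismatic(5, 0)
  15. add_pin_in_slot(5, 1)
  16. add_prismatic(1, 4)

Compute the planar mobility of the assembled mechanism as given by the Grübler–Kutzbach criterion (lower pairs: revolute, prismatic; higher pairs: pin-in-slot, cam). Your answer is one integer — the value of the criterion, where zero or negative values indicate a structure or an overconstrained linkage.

ground; <1,0,0>
#1 <2,0,0>
C:0↔1 J2 <2,0,1>
#2 <3,0,1>
C:2↔1 J2 <3,0,2>
#3 <4,0,2>
P:2↔3 J1 <4,1,2>
C:1↔3 J2 <4,1,3>
C:0↔3 J2 <4,1,4>
#4 <5,1,4>
#5 <6,1,4>
C:5↔4 J2 <6,1,5>
P:5↔2 J1 <6,2,5>
PS:0↔4 J2 <6,2,6>
P:5↔0 J1 <6,3,6>
PS:5↔1 J2 <6,3,7>
P:1↔4 J1 <6,4,7>
3×5 − 2×4 − 1×7 = 0

M = 0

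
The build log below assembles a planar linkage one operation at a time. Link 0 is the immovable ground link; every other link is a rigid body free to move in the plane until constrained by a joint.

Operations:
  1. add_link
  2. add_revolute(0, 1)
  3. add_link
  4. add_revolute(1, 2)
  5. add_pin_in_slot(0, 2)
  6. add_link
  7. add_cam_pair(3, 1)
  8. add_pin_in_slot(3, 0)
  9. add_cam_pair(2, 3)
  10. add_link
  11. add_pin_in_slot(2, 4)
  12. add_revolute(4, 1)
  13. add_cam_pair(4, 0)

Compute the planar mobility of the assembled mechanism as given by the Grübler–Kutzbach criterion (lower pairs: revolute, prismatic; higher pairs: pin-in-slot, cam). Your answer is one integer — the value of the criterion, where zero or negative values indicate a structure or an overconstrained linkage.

M = 0

link 0 = ground. State L|J1|J2 = 1|0|0
+link1  2|0|0
R(0,1) f=1→J1  2|1|0
+link2  3|1|0
R(1,2) f=1→J1  3|2|0
PS(0,2) f=2→J2  3|2|1
+link3  4|2|1
C(3,1) f=2→J2  4|2|2
PS(3,0) f=2→J2  4|2|3
C(2,3) f=2→J2  4|2|4
+link4  5|2|4
PS(2,4) f=2→J2  5|2|5
R(4,1) f=1→J1  5|3|5
C(4,0) f=2→J2  5|3|6
M = 3(5−1)−2·3−6 = 12−6−6 = 0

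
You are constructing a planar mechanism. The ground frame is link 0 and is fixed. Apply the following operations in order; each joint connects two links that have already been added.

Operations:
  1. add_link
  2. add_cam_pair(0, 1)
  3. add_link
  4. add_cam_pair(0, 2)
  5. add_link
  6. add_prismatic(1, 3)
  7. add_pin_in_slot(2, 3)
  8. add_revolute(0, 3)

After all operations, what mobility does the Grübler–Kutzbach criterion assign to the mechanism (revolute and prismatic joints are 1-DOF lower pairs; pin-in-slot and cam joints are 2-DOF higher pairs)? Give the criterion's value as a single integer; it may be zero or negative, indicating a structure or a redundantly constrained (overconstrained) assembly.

M = 2

ground; <1,0,0>
#1 <2,0,0>
C:0↔1 J2 <2,0,1>
#2 <3,0,1>
C:0↔2 J2 <3,0,2>
#3 <4,0,2>
P:1↔3 J1 <4,1,2>
PS:2↔3 J2 <4,1,3>
R:0↔3 J1 <4,2,3>
3×3 − 2×2 − 1×3 = 2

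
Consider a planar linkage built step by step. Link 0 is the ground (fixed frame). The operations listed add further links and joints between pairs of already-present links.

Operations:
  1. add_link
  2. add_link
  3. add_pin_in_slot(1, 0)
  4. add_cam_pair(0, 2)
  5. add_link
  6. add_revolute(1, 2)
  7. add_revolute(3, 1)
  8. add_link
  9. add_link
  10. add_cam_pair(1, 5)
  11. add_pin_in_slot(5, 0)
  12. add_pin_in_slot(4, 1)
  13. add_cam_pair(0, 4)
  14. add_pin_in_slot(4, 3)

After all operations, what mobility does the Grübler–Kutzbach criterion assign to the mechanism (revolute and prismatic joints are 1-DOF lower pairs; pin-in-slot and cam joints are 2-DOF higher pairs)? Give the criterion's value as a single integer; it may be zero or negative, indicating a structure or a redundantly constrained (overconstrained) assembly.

M = 4

link 0 = ground. State L|J1|J2 = 1|0|0
+link1  2|0|0
+link2  3|0|0
PS(1,0) f=2→J2  3|0|1
C(0,2) f=2→J2  3|0|2
+link3  4|0|2
R(1,2) f=1→J1  4|1|2
R(3,1) f=1→J1  4|2|2
+link4  5|2|2
+link5  6|2|2
C(1,5) f=2→J2  6|2|3
PS(5,0) f=2→J2  6|2|4
PS(4,1) f=2→J2  6|2|5
C(0,4) f=2→J2  6|2|6
PS(4,3) f=2→J2  6|2|7
M = 3(6−1)−2·2−7 = 15−4−7 = 4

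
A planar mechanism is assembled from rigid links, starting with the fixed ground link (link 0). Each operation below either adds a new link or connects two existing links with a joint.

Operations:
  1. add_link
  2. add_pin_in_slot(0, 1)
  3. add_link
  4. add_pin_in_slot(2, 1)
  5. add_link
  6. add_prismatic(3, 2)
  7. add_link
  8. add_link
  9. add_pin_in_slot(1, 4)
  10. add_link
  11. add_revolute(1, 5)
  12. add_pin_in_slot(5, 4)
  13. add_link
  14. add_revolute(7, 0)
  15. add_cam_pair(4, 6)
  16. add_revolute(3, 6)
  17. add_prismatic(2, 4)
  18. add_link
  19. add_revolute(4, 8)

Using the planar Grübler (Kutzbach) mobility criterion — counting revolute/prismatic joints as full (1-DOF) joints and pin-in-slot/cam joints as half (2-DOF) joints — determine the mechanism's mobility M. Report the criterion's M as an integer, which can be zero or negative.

L=1 J1=0 J2=0
add link → L=2 J1=0 J2=0
PS@0,1 dof=2 J2 → L=2 J1=0 J2=1
add link → L=3 J1=0 J2=1
PS@2,1 dof=2 J2 → L=3 J1=0 J2=2
add link → L=4 J1=0 J2=2
P@3,2 dof=1 J1 → L=4 J1=1 J2=2
add link → L=5 J1=1 J2=2
add link → L=6 J1=1 J2=2
PS@1,4 dof=2 J2 → L=6 J1=1 J2=3
add link → L=7 J1=1 J2=3
R@1,5 dof=1 J1 → L=7 J1=2 J2=3
PS@5,4 dof=2 J2 → L=7 J1=2 J2=4
add link → L=8 J1=2 J2=4
R@7,0 dof=1 J1 → L=8 J1=3 J2=4
C@4,6 dof=2 J2 → L=8 J1=3 J2=5
R@3,6 dof=1 J1 → L=8 J1=4 J2=5
P@2,4 dof=1 J1 → L=8 J1=5 J2=5
add link → L=9 J1=5 J2=5
R@4,8 dof=1 J1 → L=9 J1=6 J2=5
M=3(L−1)−2J1−J2=3·8−2·6−5=7

M = 7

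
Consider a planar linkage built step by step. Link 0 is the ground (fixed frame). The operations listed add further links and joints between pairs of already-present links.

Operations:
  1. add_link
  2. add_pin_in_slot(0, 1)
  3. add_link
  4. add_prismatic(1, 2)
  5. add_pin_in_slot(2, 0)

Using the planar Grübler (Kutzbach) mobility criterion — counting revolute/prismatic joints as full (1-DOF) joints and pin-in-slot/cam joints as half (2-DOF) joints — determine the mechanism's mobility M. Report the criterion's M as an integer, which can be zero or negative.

ground; <1,0,0>
#1 <2,0,0>
PS:0↔1 J2 <2,0,1>
#2 <3,0,1>
P:1↔2 J1 <3,1,1>
PS:2↔0 J2 <3,1,2>
3×2 − 2×1 − 1×2 = 2

M = 2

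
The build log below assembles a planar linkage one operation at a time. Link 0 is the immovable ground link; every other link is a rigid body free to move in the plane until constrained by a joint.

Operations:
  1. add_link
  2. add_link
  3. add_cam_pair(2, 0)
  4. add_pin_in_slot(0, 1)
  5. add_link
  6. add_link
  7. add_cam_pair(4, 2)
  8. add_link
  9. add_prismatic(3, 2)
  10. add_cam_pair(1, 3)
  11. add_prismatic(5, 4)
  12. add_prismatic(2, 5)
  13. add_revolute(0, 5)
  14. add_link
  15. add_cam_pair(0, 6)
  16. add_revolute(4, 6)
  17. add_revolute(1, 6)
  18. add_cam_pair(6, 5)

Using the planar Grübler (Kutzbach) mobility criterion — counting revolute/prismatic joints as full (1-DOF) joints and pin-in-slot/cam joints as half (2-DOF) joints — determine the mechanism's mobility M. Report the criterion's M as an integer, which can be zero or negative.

M = 0

ground; <1,0,0>
#1 <2,0,0>
#2 <3,0,0>
C:2↔0 J2 <3,0,1>
PS:0↔1 J2 <3,0,2>
#3 <4,0,2>
#4 <5,0,2>
C:4↔2 J2 <5,0,3>
#5 <6,0,3>
P:3↔2 J1 <6,1,3>
C:1↔3 J2 <6,1,4>
P:5↔4 J1 <6,2,4>
P:2↔5 J1 <6,3,4>
R:0↔5 J1 <6,4,4>
#6 <7,4,4>
C:0↔6 J2 <7,4,5>
R:4↔6 J1 <7,5,5>
R:1↔6 J1 <7,6,5>
C:6↔5 J2 <7,6,6>
3×6 − 2×6 − 1×6 = 0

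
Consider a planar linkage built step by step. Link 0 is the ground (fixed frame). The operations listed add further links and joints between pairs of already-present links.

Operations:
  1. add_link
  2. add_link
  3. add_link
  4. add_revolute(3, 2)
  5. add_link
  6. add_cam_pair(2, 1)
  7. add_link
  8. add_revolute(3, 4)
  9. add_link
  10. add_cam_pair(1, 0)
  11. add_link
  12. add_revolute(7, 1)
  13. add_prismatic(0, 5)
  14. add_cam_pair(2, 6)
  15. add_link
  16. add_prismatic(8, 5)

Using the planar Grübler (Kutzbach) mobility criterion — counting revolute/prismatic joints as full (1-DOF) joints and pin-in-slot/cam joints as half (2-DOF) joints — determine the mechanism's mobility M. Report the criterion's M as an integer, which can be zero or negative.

M = 11

[1;0;0] (link 0 is ground)
L+ [2;0;0]
L+ [3;0;0]
L+ [4;0;0]
R(3,2)∈J1 [4;1;0]
L+ [5;1;0]
C(2,1)∈J2 [5;1;1]
L+ [6;1;1]
R(3,4)∈J1 [6;2;1]
L+ [7;2;1]
C(1,0)∈J2 [7;2;2]
L+ [8;2;2]
R(7,1)∈J1 [8;3;2]
P(0,5)∈J1 [8;4;2]
C(2,6)∈J2 [8;4;3]
L+ [9;4;3]
P(8,5)∈J1 [9;5;3]
mobility = 24 − 10 − 3 = 11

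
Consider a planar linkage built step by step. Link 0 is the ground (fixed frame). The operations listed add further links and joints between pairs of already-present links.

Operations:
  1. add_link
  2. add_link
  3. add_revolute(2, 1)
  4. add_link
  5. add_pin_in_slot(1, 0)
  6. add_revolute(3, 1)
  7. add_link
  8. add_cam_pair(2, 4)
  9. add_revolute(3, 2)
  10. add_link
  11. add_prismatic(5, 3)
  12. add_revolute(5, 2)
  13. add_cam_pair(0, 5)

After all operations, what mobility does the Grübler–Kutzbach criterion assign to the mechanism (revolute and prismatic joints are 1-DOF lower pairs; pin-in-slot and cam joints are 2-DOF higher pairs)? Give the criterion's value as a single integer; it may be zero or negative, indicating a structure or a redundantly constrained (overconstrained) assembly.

M = 2

[1;0;0] (link 0 is ground)
L+ [2;0;0]
L+ [3;0;0]
R(2,1)∈J1 [3;1;0]
L+ [4;1;0]
PS(1,0)∈J2 [4;1;1]
R(3,1)∈J1 [4;2;1]
L+ [5;2;1]
C(2,4)∈J2 [5;2;2]
R(3,2)∈J1 [5;3;2]
L+ [6;3;2]
P(5,3)∈J1 [6;4;2]
R(5,2)∈J1 [6;5;2]
C(0,5)∈J2 [6;5;3]
mobility = 15 − 10 − 3 = 2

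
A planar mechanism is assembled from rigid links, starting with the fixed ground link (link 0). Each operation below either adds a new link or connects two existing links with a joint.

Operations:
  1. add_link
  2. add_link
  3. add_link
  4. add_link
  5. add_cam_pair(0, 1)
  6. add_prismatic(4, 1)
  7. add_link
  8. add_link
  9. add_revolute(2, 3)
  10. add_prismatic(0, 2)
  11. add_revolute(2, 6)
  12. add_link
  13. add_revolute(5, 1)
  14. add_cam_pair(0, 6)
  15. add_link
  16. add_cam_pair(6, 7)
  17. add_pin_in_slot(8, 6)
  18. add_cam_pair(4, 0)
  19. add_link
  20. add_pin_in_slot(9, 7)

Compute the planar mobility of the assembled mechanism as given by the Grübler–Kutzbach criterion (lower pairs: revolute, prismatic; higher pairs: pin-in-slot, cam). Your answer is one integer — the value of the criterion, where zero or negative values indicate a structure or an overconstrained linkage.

(L,J1,J2)=(1,0,0); link0 fixed
link1: (2,0,0)
link2: (3,0,0)
link3: (4,0,0)
link4: (5,0,0)
C 0-1 [J2]: (5,0,1)
P 4-1 [J1]: (5,1,1)
link5: (6,1,1)
link6: (7,1,1)
R 2-3 [J1]: (7,2,1)
P 0-2 [J1]: (7,3,1)
R 2-6 [J1]: (7,4,1)
link7: (8,4,1)
R 5-1 [J1]: (8,5,1)
C 0-6 [J2]: (8,5,2)
link8: (9,5,2)
C 6-7 [J2]: (9,5,3)
PS 8-6 [J2]: (9,5,4)
C 4-0 [J2]: (9,5,5)
link9: (10,5,5)
PS 9-7 [J2]: (10,5,6)
Grübler: 3·9 − 2·5 − 6 = 11

M = 11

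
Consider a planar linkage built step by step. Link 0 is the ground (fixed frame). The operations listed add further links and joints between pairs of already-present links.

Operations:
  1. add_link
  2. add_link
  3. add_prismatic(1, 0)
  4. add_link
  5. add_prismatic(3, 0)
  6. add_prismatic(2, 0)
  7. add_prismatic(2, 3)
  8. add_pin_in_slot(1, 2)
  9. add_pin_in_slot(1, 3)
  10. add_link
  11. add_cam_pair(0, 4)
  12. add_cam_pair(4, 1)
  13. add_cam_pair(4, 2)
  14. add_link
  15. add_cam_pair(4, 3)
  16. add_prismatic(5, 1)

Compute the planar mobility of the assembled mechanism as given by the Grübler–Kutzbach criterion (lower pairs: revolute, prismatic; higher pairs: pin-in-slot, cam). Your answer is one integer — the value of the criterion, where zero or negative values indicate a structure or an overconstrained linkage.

[1;0;0] (link 0 is ground)
L+ [2;0;0]
L+ [3;0;0]
P(1,0)∈J1 [3;1;0]
L+ [4;1;0]
P(3,0)∈J1 [4;2;0]
P(2,0)∈J1 [4;3;0]
P(2,3)∈J1 [4;4;0]
PS(1,2)∈J2 [4;4;1]
PS(1,3)∈J2 [4;4;2]
L+ [5;4;2]
C(0,4)∈J2 [5;4;3]
C(4,1)∈J2 [5;4;4]
C(4,2)∈J2 [5;4;5]
L+ [6;4;5]
C(4,3)∈J2 [6;4;6]
P(5,1)∈J1 [6;5;6]
mobility = 15 − 10 − 6 = -1

M = -1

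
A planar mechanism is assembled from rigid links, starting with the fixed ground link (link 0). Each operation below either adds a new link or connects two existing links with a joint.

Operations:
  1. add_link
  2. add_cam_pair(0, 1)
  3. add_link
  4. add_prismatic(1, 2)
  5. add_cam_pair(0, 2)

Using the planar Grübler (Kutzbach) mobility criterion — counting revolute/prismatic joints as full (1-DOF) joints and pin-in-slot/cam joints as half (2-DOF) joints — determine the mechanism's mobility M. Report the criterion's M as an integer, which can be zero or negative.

ground; <1,0,0>
#1 <2,0,0>
C:0↔1 J2 <2,0,1>
#2 <3,0,1>
P:1↔2 J1 <3,1,1>
C:0↔2 J2 <3,1,2>
3×2 − 2×1 − 1×2 = 2

M = 2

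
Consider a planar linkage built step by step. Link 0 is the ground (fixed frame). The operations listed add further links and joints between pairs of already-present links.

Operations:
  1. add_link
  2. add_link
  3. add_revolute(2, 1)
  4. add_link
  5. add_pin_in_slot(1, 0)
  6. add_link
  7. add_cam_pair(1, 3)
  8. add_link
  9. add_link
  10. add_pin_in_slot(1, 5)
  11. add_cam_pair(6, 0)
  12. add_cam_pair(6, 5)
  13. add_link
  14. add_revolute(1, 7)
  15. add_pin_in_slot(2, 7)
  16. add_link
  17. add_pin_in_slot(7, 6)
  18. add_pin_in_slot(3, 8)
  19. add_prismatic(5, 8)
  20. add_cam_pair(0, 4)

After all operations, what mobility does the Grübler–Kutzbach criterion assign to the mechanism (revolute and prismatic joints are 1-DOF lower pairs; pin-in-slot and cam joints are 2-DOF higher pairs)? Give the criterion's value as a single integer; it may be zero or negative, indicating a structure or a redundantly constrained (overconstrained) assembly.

M = 9

(L,J1,J2)=(1,0,0); link0 fixed
link1: (2,0,0)
link2: (3,0,0)
R 2-1 [J1]: (3,1,0)
link3: (4,1,0)
PS 1-0 [J2]: (4,1,1)
link4: (5,1,1)
C 1-3 [J2]: (5,1,2)
link5: (6,1,2)
link6: (7,1,2)
PS 1-5 [J2]: (7,1,3)
C 6-0 [J2]: (7,1,4)
C 6-5 [J2]: (7,1,5)
link7: (8,1,5)
R 1-7 [J1]: (8,2,5)
PS 2-7 [J2]: (8,2,6)
link8: (9,2,6)
PS 7-6 [J2]: (9,2,7)
PS 3-8 [J2]: (9,2,8)
P 5-8 [J1]: (9,3,8)
C 0-4 [J2]: (9,3,9)
Grübler: 3·8 − 2·3 − 9 = 9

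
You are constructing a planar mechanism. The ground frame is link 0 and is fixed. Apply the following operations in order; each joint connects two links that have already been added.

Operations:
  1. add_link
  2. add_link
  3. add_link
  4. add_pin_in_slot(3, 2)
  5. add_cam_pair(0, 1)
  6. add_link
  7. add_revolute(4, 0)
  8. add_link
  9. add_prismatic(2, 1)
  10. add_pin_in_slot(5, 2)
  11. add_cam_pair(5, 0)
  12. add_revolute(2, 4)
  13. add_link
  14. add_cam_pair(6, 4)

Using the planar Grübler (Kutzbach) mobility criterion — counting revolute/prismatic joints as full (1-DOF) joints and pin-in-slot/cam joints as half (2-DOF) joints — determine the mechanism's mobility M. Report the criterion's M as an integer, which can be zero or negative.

M = 7

link 0 = ground. State L|J1|J2 = 1|0|0
+link1  2|0|0
+link2  3|0|0
+link3  4|0|0
PS(3,2) f=2→J2  4|0|1
C(0,1) f=2→J2  4|0|2
+link4  5|0|2
R(4,0) f=1→J1  5|1|2
+link5  6|1|2
P(2,1) f=1→J1  6|2|2
PS(5,2) f=2→J2  6|2|3
C(5,0) f=2→J2  6|2|4
R(2,4) f=1→J1  6|3|4
+link6  7|3|4
C(6,4) f=2→J2  7|3|5
M = 3(7−1)−2·3−5 = 18−6−5 = 7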